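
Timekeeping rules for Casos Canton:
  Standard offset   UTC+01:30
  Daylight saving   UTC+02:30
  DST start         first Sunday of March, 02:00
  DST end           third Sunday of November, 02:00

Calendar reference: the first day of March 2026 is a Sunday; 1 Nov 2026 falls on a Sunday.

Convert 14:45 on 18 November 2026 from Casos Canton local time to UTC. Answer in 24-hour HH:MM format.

1 March 2026 is a Sunday, so the first Sunday is March 1.
1 November 2026 is a Sunday, so the first Sunday is November 1 and the third is November 15.
18 November 2026 is outside the daylight-saving period (1 March – 15 November), so Casos Canton is on standard time, UTC+01:30.
14:45 local − 1h30m = 13:15 UTC.

13:15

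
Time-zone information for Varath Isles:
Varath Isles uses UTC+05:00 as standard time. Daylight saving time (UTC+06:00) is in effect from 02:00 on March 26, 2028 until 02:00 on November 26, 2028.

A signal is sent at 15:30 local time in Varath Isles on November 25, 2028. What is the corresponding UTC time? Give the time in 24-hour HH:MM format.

09:30

Daylight saving runs 26 March – 26 November; November 25, 2028 is inside that window, so Varath Isles is at UTC+06:00.
15:30 local − 6h = 09:30 UTC.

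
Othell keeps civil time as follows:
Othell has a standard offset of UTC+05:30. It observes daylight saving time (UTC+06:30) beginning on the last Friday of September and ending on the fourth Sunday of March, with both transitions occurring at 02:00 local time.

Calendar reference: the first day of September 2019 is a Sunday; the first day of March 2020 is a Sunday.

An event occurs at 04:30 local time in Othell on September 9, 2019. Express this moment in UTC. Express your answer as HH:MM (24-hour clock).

1 September 2019 is a Sunday, so Fridays fall on 6, 13, 20, 27; the last is September 27.
1 March 2020 is a Sunday, so the first Sunday is March 1 and the fourth is March 22.
September 9, 2019 is outside the daylight-saving period (27 September 2019 – 22 March 2020), so Othell is on standard time, UTC+05:30.
04:30 local − 5h30m = 23:00 UTC (rolling into the previous day, 8 September 2019).

23:00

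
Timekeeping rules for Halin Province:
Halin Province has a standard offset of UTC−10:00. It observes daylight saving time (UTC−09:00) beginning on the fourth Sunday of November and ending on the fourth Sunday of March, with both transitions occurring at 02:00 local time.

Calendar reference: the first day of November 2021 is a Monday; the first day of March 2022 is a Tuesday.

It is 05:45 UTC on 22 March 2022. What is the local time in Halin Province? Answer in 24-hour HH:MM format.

20:45

1 November 2021 is a Monday, so the first Sunday is November 7 and the fourth is November 28.
1 March 2022 is a Tuesday, so the first Sunday is March 6 and the fourth is March 27.
At the standard offset (UTC−10:00), 05:45 UTC − 10h = 19:45 Halin Province standard time (rolling into the previous day, 21 March 2022).
The standard-time date in Halin Province, 21 March 2022, lies within the daylight-saving period (28 November 2021 – 27 March 2022), so Halin Province is on daylight time, UTC−09:00.
05:45 UTC − 9h = 20:45 local (rolling into the previous day, 21 March 2022).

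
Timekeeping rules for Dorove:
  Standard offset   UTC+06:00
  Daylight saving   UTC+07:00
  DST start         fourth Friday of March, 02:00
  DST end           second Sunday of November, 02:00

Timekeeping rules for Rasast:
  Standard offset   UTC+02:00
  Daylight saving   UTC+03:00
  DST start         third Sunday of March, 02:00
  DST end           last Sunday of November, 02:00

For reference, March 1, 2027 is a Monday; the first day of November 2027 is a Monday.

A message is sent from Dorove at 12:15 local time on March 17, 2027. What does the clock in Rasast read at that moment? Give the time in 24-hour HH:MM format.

1 March 2027 is a Monday, so the first Friday is March 5 and the fourth is March 26.
1 November 2027 is a Monday, so the first Sunday is November 7 and the second is November 14.
Daylight saving runs 26 March – 14 November; March 17, 2027 is outside that window, so Dorove is on standard time at UTC+06:00.
12:15 Dorove − 6h = 06:15 UTC.
1 March 2027 is a Monday, so the first Sunday is March 7 and the third is March 21.
1 November 2027 is a Monday, so Sundays fall on 7, 14, 21, 28; the last is November 28.
At the standard offset (UTC+02:00), 06:15 UTC + 2h = 08:15 Rasast standard time.
Daylight saving runs 21 March – 28 November; the standard-time date in Rasast, March 17, 2027, is outside that window, so Rasast is on standard time at UTC+02:00.
06:15 UTC + 2h = 08:15 Rasast.

08:15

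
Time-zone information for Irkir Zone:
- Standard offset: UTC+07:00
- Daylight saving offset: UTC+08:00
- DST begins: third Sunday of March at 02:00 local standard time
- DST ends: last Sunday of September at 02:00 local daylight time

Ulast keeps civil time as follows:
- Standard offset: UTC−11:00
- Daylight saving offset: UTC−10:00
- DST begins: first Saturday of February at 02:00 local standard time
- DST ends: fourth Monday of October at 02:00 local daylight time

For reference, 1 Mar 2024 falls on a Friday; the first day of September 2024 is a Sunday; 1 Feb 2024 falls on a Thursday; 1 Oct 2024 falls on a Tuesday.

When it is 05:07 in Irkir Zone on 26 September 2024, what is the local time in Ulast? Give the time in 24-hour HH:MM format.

1 March 2024 is a Friday, so the first Sunday is March 3 and the third is March 17.
1 September 2024 is a Sunday, so Sundays fall on 1, 8, 15, 22, 29; the last is September 29.
26 September 2024 lies within the daylight-saving period (17 March – 29 September), so Irkir Zone is on daylight time, UTC+08:00.
05:07 Irkir Zone − 8h = 21:07 UTC (rolling into the previous day, 25 September 2024).
1 February 2024 is a Thursday, so the first Saturday is February 3.
1 October 2024 is a Tuesday, so the first Monday is October 7 and the fourth is October 28.
At the standard offset (UTC−11:00), 21:07 UTC − 11h = 10:07 Ulast standard time.
Daylight saving runs 3 February – 28 October; the standard-time date in Ulast, 25 September 2024, is inside that window, so Ulast is at UTC−10:00.
21:07 UTC − 10h = 11:07 Ulast.

11:07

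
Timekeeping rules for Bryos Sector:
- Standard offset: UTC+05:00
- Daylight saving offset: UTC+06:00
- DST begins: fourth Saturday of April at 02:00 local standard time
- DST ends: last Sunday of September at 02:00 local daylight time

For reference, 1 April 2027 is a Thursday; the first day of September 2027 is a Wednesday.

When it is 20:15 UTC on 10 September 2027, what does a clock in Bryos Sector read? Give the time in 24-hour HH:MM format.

1 April 2027 is a Thursday, so the first Saturday is April 3 and the fourth is April 24.
1 September 2027 is a Wednesday, so Sundays fall on 5, 12, 19, 26; the last is September 26.
At the standard offset (UTC+05:00), 20:15 UTC + 5h = 01:15 Bryos Sector standard time (rolling into the next day, 11 September 2027).
The standard-time date in Bryos Sector, 11 September 2027, falls between 24 April and 26 September, so daylight saving is in effect and Bryos Sector is at UTC+06:00.
20:15 UTC + 6h = 02:15 local (rolling into the next day, 11 September 2027).

02:15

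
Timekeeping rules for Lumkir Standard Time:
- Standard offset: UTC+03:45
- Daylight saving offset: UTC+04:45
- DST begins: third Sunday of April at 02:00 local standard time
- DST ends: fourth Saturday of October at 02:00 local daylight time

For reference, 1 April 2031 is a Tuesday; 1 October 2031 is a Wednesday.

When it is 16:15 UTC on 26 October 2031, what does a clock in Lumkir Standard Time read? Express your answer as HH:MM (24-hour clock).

20:00

1 April 2031 is a Tuesday, so the first Sunday is April 6 and the third is April 20.
1 October 2031 is a Wednesday, so the first Saturday is October 4 and the fourth is October 25.
At the standard offset (UTC+03:45), 16:15 UTC + 3h45m = 20:00 Lumkir Standard Time standard time.
Daylight saving runs 20 April – 25 October; the standard-time date in Lumkir Standard Time, 26 October 2031, is outside that window, so Lumkir Standard Time is on standard time at UTC+03:45.
16:15 UTC + 3h45m = 20:00 local.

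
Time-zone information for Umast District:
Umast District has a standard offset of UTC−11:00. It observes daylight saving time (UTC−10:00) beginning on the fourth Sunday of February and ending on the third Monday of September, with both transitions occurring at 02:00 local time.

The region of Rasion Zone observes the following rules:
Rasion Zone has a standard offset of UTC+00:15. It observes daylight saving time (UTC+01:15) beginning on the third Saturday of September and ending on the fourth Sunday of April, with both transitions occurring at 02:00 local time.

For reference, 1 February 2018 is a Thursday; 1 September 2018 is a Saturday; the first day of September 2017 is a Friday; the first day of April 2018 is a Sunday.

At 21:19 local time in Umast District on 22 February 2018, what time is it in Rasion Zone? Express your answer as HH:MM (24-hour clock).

09:34

1 February 2018 is a Thursday, so the first Sunday is February 4 and the fourth is February 25.
1 September 2018 is a Saturday, so the first Monday is September 3 and the third is September 17.
Daylight saving runs 25 February – 17 September; 22 February 2018 is outside that window, so Umast District is on standard time at UTC−11:00.
21:19 Umast District + 11h = 08:19 UTC (rolling into the next day, 23 February 2018).
1 September 2017 is a Friday, so the first Saturday is September 2 and the third is September 16.
1 April 2018 is a Sunday, so the first Sunday is April 1 and the fourth is April 22.
At the standard offset (UTC+00:15), 08:19 UTC + 0h15m = 08:34 Rasion Zone standard time.
The standard-time date in Rasion Zone, 23 February 2018, lies within the daylight-saving period (16 September 2017 – 22 April 2018), so Rasion Zone is on daylight time, UTC+01:15.
08:19 UTC + 1h15m = 09:34 Rasion Zone.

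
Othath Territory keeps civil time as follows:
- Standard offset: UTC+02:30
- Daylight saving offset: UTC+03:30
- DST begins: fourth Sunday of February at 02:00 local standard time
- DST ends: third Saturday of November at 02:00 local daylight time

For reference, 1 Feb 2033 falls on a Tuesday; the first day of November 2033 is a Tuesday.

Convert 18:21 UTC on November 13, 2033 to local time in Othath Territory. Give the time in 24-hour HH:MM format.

21:51

1 February 2033 is a Tuesday, so the first Sunday is February 6 and the fourth is February 27.
1 November 2033 is a Tuesday, so the first Saturday is November 5 and the third is November 19.
At the standard offset (UTC+02:30), 18:21 UTC + 2h30m = 20:51 Othath Territory standard time.
The standard-time date in Othath Territory, November 13, 2033, lies within the daylight-saving period (27 February – 19 November), so Othath Territory is on daylight time, UTC+03:30.
18:21 UTC + 3h30m = 21:51 local.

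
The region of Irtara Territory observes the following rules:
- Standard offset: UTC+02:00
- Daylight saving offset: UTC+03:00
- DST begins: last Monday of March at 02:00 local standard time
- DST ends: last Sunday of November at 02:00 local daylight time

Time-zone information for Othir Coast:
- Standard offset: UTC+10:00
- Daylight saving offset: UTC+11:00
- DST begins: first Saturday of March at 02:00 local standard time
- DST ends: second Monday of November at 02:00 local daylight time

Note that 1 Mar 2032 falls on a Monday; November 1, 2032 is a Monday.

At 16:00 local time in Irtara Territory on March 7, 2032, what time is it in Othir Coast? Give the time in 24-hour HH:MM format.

1 March 2032 is a Monday, so Mondays fall on 1, 8, 15, 22, 29; the last is March 29.
1 November 2032 is a Monday, so Sundays fall on 7, 14, 21, 28; the last is November 28.
March 7, 2032 does not fall between 29 March and 28 November, so daylight saving is not in effect and Irtara Territory is at UTC+02:00.
16:00 Irtara Territory − 2h = 14:00 UTC.
1 March 2032 is a Monday, so the first Saturday is March 6.
1 November 2032 is a Monday, so the first Monday is November 1 and the second is November 8.
At the standard offset (UTC+10:00), 14:00 UTC + 10h = 00:00 Othir Coast standard time (rolling into the next day, 8 March 2032).
Daylight saving runs 6 March – 8 November; the standard-time date in Othir Coast, March 8, 2032, is inside that window, so Othir Coast is at UTC+11:00.
14:00 UTC + 11h = 01:00 Othir Coast (rolling into the next day, 8 March 2032).

01:00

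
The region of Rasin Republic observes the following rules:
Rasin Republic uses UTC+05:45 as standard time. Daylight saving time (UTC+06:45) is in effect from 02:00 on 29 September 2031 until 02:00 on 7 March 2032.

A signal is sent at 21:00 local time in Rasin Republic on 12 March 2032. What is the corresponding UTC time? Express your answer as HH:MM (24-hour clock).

Daylight saving runs 29 September 2031 – 7 March 2032; 12 March 2032 is outside that window, so Rasin Republic is on standard time at UTC+05:45.
21:00 local − 5h45m = 15:15 UTC.

15:15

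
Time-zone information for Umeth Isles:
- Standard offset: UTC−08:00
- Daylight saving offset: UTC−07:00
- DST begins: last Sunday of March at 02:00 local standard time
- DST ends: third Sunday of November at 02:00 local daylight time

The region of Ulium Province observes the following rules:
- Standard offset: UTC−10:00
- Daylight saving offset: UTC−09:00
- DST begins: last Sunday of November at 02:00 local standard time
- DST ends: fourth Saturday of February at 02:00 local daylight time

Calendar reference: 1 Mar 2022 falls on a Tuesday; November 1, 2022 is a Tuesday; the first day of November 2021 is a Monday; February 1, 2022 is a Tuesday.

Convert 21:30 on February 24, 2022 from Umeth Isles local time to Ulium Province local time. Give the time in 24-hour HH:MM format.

1 March 2022 is a Tuesday, so Sundays fall on 6, 13, 20, 27; the last is March 27.
1 November 2022 is a Tuesday, so the first Sunday is November 6 and the third is November 20.
February 24, 2022 does not fall between 27 March and 20 November, so daylight saving is not in effect and Umeth Isles is at UTC−08:00.
21:30 Umeth Isles + 8h = 05:30 UTC (rolling into the next day, 25 February 2022).
1 November 2021 is a Monday, so Sundays fall on 7, 14, 21, 28; the last is November 28.
1 February 2022 is a Tuesday, so the first Saturday is February 5 and the fourth is February 26.
At the standard offset (UTC−10:00), 05:30 UTC − 10h = 19:30 Ulium Province standard time (rolling into the previous day, 24 February 2022).
The standard-time date in Ulium Province, February 24, 2022, lies within the daylight-saving period (28 November 2021 – 26 February 2022), so Ulium Province is on daylight time, UTC−09:00.
05:30 UTC − 9h = 20:30 Ulium Province (rolling into the previous day, 24 February 2022).

20:30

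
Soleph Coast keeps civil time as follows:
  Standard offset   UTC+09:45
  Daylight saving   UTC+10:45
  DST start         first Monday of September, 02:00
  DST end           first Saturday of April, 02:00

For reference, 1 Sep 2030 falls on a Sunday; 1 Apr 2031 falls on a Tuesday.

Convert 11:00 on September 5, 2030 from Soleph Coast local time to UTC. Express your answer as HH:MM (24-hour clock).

1 September 2030 is a Sunday, so the first Monday is September 2.
1 April 2031 is a Tuesday, so the first Saturday is April 5.
Daylight saving runs 2 September 2030 – 5 April 2031; September 5, 2030 is inside that window, so Soleph Coast is at UTC+10:45.
11:00 local − 10h45m = 00:15 UTC.

00:15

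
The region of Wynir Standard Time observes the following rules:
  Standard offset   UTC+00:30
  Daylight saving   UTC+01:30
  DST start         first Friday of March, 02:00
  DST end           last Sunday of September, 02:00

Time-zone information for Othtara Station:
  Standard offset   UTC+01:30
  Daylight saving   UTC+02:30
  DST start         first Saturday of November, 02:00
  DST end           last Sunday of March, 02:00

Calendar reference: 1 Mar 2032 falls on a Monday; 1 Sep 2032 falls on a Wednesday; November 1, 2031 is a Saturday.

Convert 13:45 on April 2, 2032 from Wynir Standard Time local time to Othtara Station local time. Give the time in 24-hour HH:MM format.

1 March 2032 is a Monday, so the first Friday is March 5.
1 September 2032 is a Wednesday, so Sundays fall on 5, 12, 19, 26; the last is September 26.
April 2, 2032 lies within the daylight-saving period (5 March – 26 September), so Wynir Standard Time is on daylight time, UTC+01:30.
13:45 Wynir Standard Time − 1h30m = 12:15 UTC.
1 November 2031 is a Saturday, so the first Saturday is November 1.
1 March 2032 is a Monday, so Sundays fall on 7, 14, 21, 28; the last is March 28.
At the standard offset (UTC+01:30), 12:15 UTC + 1h30m = 13:45 Othtara Station standard time.
The standard-time date in Othtara Station, April 2, 2032, does not fall between 1 November 2031 and 28 March 2032, so daylight saving is not in effect and Othtara Station is at UTC+01:30.
12:15 UTC + 1h30m = 13:45 Othtara Station.

13:45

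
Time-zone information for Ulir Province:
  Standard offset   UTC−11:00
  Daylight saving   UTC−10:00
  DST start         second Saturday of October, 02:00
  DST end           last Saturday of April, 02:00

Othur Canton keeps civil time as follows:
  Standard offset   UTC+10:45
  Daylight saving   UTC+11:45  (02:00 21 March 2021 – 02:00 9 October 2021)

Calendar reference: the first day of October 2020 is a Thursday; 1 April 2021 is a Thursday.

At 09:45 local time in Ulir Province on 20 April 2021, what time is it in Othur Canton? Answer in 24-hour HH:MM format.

1 October 2020 is a Thursday, so the first Saturday is October 3 and the second is October 10.
1 April 2021 is a Thursday, so Saturdays fall on 3, 10, 17, 24; the last is April 24.
20 April 2021 lies within the daylight-saving period (10 October 2020 – 24 April 2021), so Ulir Province is on daylight time, UTC−10:00.
09:45 Ulir Province + 10h = 19:45 UTC.
At the standard offset (UTC+10:45), 19:45 UTC + 10h45m = 06:30 Othur Canton standard time (rolling into the next day, 21 April 2021).
The standard-time date in Othur Canton, 21 April 2021, falls between 21 March and 9 October, so daylight saving is in effect and Othur Canton is at UTC+11:45.
19:45 UTC + 11h45m = 07:30 Othur Canton (rolling into the next day, 21 April 2021).

07:30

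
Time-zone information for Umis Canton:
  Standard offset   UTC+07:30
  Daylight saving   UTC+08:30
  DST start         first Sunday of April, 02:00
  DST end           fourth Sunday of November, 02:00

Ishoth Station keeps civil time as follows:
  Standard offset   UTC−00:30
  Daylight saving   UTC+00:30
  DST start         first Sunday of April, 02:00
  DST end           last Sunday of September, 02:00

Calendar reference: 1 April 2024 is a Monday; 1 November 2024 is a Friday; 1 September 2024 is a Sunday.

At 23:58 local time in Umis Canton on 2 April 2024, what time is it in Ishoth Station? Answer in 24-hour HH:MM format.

1 April 2024 is a Monday, so the first Sunday is April 7.
1 November 2024 is a Friday, so the first Sunday is November 3 and the fourth is November 24.
2 April 2024 is outside the daylight-saving period (7 April – 24 November), so Umis Canton is on standard time, UTC+07:30.
23:58 Umis Canton − 7h30m = 16:28 UTC.
1 April 2024 is a Monday, so the first Sunday is April 7.
1 September 2024 is a Sunday, so Sundays fall on 1, 8, 15, 22, 29; the last is September 29.
At the standard offset (UTC−00:30), 16:28 UTC − 0h30m = 15:58 Ishoth Station standard time.
The standard-time date in Ishoth Station, 2 April 2024, does not fall between 7 April and 29 September, so daylight saving is not in effect and Ishoth Station is at UTC−00:30.
16:28 UTC − 0h30m = 15:58 Ishoth Station.

15:58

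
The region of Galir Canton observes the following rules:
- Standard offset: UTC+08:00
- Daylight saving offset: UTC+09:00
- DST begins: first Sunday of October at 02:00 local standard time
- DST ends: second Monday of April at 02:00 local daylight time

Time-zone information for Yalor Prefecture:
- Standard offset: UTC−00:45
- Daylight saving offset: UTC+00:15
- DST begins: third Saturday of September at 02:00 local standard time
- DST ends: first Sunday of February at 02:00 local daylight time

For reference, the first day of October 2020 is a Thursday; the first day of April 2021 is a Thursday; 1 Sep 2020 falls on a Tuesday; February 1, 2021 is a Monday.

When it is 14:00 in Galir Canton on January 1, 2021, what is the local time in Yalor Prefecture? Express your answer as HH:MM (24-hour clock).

05:15

1 October 2020 is a Thursday, so the first Sunday is October 4.
1 April 2021 is a Thursday, so the first Monday is April 5 and the second is April 12.
Daylight saving runs 4 October 2020 – 12 April 2021; January 1, 2021 is inside that window, so Galir Canton is at UTC+09:00.
14:00 Galir Canton − 9h = 05:00 UTC.
1 September 2020 is a Tuesday, so the first Saturday is September 5 and the third is September 19.
1 February 2021 is a Monday, so the first Sunday is February 7.
At the standard offset (UTC−00:45), 05:00 UTC − 0h45m = 04:15 Yalor Prefecture standard time.
The standard-time date in Yalor Prefecture, January 1, 2021, lies within the daylight-saving period (19 September 2020 – 7 February 2021), so Yalor Prefecture is on daylight time, UTC+00:15.
05:00 UTC + 0h15m = 05:15 Yalor Prefecture.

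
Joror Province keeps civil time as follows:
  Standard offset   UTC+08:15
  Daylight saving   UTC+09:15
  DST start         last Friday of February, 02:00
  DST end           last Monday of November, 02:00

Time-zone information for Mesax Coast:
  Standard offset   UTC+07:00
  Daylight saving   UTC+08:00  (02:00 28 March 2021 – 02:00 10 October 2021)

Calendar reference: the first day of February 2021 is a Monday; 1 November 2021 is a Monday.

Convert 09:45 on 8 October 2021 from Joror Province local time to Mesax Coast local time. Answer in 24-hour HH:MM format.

08:30

1 February 2021 is a Monday, so Fridays fall on 5, 12, 19, 26; the last is February 26.
1 November 2021 is a Monday, so Mondays fall on 1, 8, 15, 22, 29; the last is November 29.
Daylight saving runs 26 February – 29 November; 8 October 2021 is inside that window, so Joror Province is at UTC+09:15.
09:45 Joror Province − 9h15m = 00:30 UTC.
At the standard offset (UTC+07:00), 00:30 UTC + 7h = 07:30 Mesax Coast standard time.
The standard-time date in Mesax Coast, 8 October 2021, lies within the daylight-saving period (28 March – 10 October), so Mesax Coast is on daylight time, UTC+08:00.
00:30 UTC + 8h = 08:30 Mesax Coast.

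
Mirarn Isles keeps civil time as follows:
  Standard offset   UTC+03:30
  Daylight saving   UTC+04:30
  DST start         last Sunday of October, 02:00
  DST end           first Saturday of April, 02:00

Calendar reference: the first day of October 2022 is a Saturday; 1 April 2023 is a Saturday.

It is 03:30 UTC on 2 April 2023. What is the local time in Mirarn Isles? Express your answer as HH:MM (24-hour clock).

07:00

1 October 2022 is a Saturday, so Sundays fall on 2, 9, 16, 23, 30; the last is October 30.
1 April 2023 is a Saturday, so the first Saturday is April 1.
At the standard offset (UTC+03:30), 03:30 UTC + 3h30m = 07:00 Mirarn Isles standard time.
Daylight saving runs 30 October 2022 – 1 April 2023; the standard-time date in Mirarn Isles, 2 April 2023, is outside that window, so Mirarn Isles is on standard time at UTC+03:30.
03:30 UTC + 3h30m = 07:00 local.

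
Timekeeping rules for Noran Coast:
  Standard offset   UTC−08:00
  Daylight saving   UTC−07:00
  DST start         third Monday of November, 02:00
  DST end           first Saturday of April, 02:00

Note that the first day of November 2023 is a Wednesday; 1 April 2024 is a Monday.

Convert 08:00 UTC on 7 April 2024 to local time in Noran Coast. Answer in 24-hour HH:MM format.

1 November 2023 is a Wednesday, so the first Monday is November 6 and the third is November 20.
1 April 2024 is a Monday, so the first Saturday is April 6.
At the standard offset (UTC−08:00), 08:00 UTC − 8h = 00:00 Noran Coast standard time.
The standard-time date in Noran Coast, 7 April 2024, does not fall between 20 November 2023 and 6 April 2024, so daylight saving is not in effect and Noran Coast is at UTC−08:00.
08:00 UTC − 8h = 00:00 local.

00:00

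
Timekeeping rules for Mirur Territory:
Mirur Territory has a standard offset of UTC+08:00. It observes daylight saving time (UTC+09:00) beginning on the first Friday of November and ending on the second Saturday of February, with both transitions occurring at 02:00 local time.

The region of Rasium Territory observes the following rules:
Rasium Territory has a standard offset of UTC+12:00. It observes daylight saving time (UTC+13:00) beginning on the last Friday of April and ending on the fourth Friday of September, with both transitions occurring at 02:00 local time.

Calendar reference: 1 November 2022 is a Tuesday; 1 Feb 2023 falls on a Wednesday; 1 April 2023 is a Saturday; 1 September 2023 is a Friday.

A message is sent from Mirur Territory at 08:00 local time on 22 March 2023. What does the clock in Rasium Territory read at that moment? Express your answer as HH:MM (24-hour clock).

1 November 2022 is a Tuesday, so the first Friday is November 4.
1 February 2023 is a Wednesday, so the first Saturday is February 4 and the second is February 11.
22 March 2023 is outside the daylight-saving period (4 November 2022 – 11 February 2023), so Mirur Territory is on standard time, UTC+08:00.
08:00 Mirur Territory − 8h = 00:00 UTC.
1 April 2023 is a Saturday, so Fridays fall on 7, 14, 21, 28; the last is April 28.
1 September 2023 is a Friday, so the first Friday is September 1 and the fourth is September 22.
At the standard offset (UTC+12:00), 00:00 UTC + 12h = 12:00 Rasium Territory standard time.
The standard-time date in Rasium Territory, 22 March 2023, does not fall between 28 April and 22 September, so daylight saving is not in effect and Rasium Territory is at UTC+12:00.
00:00 UTC + 12h = 12:00 Rasium Territory.

12:00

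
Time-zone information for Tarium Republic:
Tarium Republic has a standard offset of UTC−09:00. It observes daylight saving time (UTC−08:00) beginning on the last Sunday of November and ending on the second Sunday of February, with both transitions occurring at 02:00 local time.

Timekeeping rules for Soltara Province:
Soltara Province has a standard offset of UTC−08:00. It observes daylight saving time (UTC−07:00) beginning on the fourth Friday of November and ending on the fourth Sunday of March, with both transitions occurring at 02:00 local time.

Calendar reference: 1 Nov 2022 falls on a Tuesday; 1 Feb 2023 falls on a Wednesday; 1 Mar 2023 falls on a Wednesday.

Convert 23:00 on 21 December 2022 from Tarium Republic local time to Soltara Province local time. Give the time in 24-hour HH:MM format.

00:00

1 November 2022 is a Tuesday, so Sundays fall on 6, 13, 20, 27; the last is November 27.
1 February 2023 is a Wednesday, so the first Sunday is February 5 and the second is February 12.
21 December 2022 lies within the daylight-saving period (27 November 2022 – 12 February 2023), so Tarium Republic is on daylight time, UTC−08:00.
23:00 Tarium Republic + 8h = 07:00 UTC (rolling into the next day, 22 December 2022).
1 November 2022 is a Tuesday, so the first Friday is November 4 and the fourth is November 25.
1 March 2023 is a Wednesday, so the first Sunday is March 5 and the fourth is March 26.
At the standard offset (UTC−08:00), 07:00 UTC − 8h = 23:00 Soltara Province standard time (rolling into the previous day, 21 December 2022).
The standard-time date in Soltara Province, 21 December 2022, falls between 25 November 2022 and 26 March 2023, so daylight saving is in effect and Soltara Province is at UTC−07:00.
07:00 UTC − 7h = 00:00 Soltara Province.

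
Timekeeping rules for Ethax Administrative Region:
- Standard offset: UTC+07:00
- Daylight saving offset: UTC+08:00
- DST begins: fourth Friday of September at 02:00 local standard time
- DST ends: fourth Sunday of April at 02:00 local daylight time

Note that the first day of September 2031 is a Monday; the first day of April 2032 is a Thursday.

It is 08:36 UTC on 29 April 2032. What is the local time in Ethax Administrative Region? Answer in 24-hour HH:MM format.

15:36

1 September 2031 is a Monday, so the first Friday is September 5 and the fourth is September 26.
1 April 2032 is a Thursday, so the first Sunday is April 4 and the fourth is April 25.
At the standard offset (UTC+07:00), 08:36 UTC + 7h = 15:36 Ethax Administrative Region standard time.
Daylight saving runs 26 September 2031 – 25 April 2032; the standard-time date in Ethax Administrative Region, 29 April 2032, is outside that window, so Ethax Administrative Region is on standard time at UTC+07:00.
08:36 UTC + 7h = 15:36 local.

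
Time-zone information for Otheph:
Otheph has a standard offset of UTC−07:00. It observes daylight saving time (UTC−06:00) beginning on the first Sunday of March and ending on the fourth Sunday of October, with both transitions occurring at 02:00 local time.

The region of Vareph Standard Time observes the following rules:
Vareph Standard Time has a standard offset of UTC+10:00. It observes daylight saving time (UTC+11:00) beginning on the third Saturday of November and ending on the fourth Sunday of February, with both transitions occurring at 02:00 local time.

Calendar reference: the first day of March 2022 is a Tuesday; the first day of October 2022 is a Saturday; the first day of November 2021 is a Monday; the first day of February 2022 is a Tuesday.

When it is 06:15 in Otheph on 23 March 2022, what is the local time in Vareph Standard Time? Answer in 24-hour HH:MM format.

1 March 2022 is a Tuesday, so the first Sunday is March 6.
1 October 2022 is a Saturday, so the first Sunday is October 2 and the fourth is October 23.
23 March 2022 falls between 6 March and 23 October, so daylight saving is in effect and Otheph is at UTC−06:00.
06:15 Otheph + 6h = 12:15 UTC.
1 November 2021 is a Monday, so the first Saturday is November 6 and the third is November 20.
1 February 2022 is a Tuesday, so the first Sunday is February 6 and the fourth is February 27.
At the standard offset (UTC+10:00), 12:15 UTC + 10h = 22:15 Vareph Standard Time standard time.
The standard-time date in Vareph Standard Time, 23 March 2022, is outside the daylight-saving period (20 November 2021 – 27 February 2022), so Vareph Standard Time is on standard time, UTC+10:00.
12:15 UTC + 10h = 22:15 Vareph Standard Time.

22:15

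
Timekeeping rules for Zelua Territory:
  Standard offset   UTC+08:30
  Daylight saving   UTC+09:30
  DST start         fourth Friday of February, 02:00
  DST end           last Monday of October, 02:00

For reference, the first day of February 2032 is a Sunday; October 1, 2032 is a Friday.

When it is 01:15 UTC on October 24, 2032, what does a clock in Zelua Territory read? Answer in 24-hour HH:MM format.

1 February 2032 is a Sunday, so the first Friday is February 6 and the fourth is February 27.
1 October 2032 is a Friday, so Mondays fall on 4, 11, 18, 25; the last is October 25.
At the standard offset (UTC+08:30), 01:15 UTC + 8h30m = 09:45 Zelua Territory standard time.
The standard-time date in Zelua Territory, October 24, 2032, lies within the daylight-saving period (27 February – 25 October), so Zelua Territory is on daylight time, UTC+09:30.
01:15 UTC + 9h30m = 10:45 local.

10:45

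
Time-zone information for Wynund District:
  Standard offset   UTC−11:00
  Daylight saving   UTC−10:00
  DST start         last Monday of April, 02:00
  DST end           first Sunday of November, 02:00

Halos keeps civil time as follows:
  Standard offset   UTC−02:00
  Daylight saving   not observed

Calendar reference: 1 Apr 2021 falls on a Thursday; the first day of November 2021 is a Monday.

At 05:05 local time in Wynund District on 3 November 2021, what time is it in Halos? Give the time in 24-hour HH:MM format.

1 April 2021 is a Thursday, so Mondays fall on 5, 12, 19, 26; the last is April 26.
1 November 2021 is a Monday, so the first Sunday is November 7.
3 November 2021 lies within the daylight-saving period (26 April – 7 November), so Wynund District is on daylight time, UTC−10:00.
05:05 Wynund District + 10h = 15:05 UTC.
Halos has no daylight saving, so its offset is UTC−02:00 year-round.
15:05 UTC − 2h = 13:05 Halos.

13:05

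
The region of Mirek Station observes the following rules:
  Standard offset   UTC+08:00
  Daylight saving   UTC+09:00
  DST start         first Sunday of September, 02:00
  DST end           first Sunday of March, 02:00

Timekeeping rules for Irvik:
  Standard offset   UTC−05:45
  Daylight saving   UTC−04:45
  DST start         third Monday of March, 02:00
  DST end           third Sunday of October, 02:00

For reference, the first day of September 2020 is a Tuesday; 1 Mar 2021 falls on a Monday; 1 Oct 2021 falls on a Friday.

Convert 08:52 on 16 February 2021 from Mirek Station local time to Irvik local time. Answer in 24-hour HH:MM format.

1 September 2020 is a Tuesday, so the first Sunday is September 6.
1 March 2021 is a Monday, so the first Sunday is March 7.
16 February 2021 falls between 6 September 2020 and 7 March 2021, so daylight saving is in effect and Mirek Station is at UTC+09:00.
08:52 Mirek Station − 9h = 23:52 UTC (rolling into the previous day, 15 February 2021).
1 March 2021 is a Monday, so the first Monday is March 1 and the third is March 15.
1 October 2021 is a Friday, so the first Sunday is October 3 and the third is October 17.
At the standard offset (UTC−05:45), 23:52 UTC − 5h45m = 18:07 Irvik standard time.
Daylight saving runs 15 March – 17 October; the standard-time date in Irvik, 15 February 2021, is outside that window, so Irvik is on standard time at UTC−05:45.
23:52 UTC − 5h45m = 18:07 Irvik.

18:07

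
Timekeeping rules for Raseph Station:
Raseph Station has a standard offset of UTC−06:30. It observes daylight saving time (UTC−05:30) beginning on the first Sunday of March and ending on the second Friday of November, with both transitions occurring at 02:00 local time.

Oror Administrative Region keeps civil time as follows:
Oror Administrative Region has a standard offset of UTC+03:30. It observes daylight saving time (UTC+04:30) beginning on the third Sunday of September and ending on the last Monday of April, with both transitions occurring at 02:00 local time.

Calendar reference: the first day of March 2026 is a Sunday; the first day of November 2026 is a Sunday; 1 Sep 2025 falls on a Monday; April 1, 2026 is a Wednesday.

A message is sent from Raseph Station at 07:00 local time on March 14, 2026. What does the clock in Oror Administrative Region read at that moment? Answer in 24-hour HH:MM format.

17:00

1 March 2026 is a Sunday, so the first Sunday is March 1.
1 November 2026 is a Sunday, so the first Friday is November 6 and the second is November 13.
March 14, 2026 lies within the daylight-saving period (1 March – 13 November), so Raseph Station is on daylight time, UTC−05:30.
07:00 Raseph Station + 5h30m = 12:30 UTC.
1 September 2025 is a Monday, so the first Sunday is September 7 and the third is September 21.
1 April 2026 is a Wednesday, so Mondays fall on 6, 13, 20, 27; the last is April 27.
At the standard offset (UTC+03:30), 12:30 UTC + 3h30m = 16:00 Oror Administrative Region standard time.
Daylight saving runs 21 September 2025 – 27 April 2026; the standard-time date in Oror Administrative Region, March 14, 2026, is inside that window, so Oror Administrative Region is at UTC+04:30.
12:30 UTC + 4h30m = 17:00 Oror Administrative Region.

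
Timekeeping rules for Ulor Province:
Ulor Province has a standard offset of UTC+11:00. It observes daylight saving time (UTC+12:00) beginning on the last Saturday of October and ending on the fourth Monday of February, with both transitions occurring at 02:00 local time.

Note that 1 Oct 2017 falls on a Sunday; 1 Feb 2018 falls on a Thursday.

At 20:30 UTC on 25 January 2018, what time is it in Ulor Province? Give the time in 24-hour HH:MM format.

1 October 2017 is a Sunday, so Saturdays fall on 7, 14, 21, 28; the last is October 28.
1 February 2018 is a Thursday, so the first Monday is February 5 and the fourth is February 26.
At the standard offset (UTC+11:00), 20:30 UTC + 11h = 07:30 Ulor Province standard time (rolling into the next day, 26 January 2018).
Daylight saving runs 28 October 2017 – 26 February 2018; the standard-time date in Ulor Province, 26 January 2018, is inside that window, so Ulor Province is at UTC+12:00.
20:30 UTC + 12h = 08:30 local (rolling into the next day, 26 January 2018).

08:30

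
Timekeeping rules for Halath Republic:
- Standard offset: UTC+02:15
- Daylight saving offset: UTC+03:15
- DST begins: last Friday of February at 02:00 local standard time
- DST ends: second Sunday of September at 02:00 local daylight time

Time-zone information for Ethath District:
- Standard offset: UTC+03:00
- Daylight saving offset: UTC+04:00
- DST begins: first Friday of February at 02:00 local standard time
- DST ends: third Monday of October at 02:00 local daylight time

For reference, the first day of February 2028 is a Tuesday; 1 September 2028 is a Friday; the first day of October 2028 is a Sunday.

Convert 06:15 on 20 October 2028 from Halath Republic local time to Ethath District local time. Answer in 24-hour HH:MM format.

07:00

1 February 2028 is a Tuesday, so Fridays fall on 4, 11, 18, 25; the last is February 25.
1 September 2028 is a Friday, so the first Sunday is September 3 and the second is September 10.
20 October 2028 is outside the daylight-saving period (25 February – 10 September), so Halath Republic is on standard time, UTC+02:15.
06:15 Halath Republic − 2h15m = 04:00 UTC.
1 February 2028 is a Tuesday, so the first Friday is February 4.
1 October 2028 is a Sunday, so the first Monday is October 2 and the third is October 16.
At the standard offset (UTC+03:00), 04:00 UTC + 3h = 07:00 Ethath District standard time.
Daylight saving runs 4 February – 16 October; the standard-time date in Ethath District, 20 October 2028, is outside that window, so Ethath District is on standard time at UTC+03:00.
04:00 UTC + 3h = 07:00 Ethath District.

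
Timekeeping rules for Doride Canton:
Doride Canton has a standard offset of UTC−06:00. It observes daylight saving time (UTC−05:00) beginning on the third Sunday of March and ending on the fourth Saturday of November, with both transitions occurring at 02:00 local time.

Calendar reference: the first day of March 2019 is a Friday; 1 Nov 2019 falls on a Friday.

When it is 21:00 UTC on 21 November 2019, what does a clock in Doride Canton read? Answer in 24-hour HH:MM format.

16:00

1 March 2019 is a Friday, so the first Sunday is March 3 and the third is March 17.
1 November 2019 is a Friday, so the first Saturday is November 2 and the fourth is November 23.
At the standard offset (UTC−06:00), 21:00 UTC − 6h = 15:00 Doride Canton standard time.
Daylight saving runs 17 March – 23 November; the standard-time date in Doride Canton, 21 November 2019, is inside that window, so Doride Canton is at UTC−05:00.
21:00 UTC − 5h = 16:00 local.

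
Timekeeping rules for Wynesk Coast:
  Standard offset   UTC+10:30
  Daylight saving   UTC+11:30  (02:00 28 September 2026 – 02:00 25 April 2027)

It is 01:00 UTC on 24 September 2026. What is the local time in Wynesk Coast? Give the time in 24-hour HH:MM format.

11:30

At the standard offset (UTC+10:30), 01:00 UTC + 10h30m = 11:30 Wynesk Coast standard time.
Daylight saving runs 28 September 2026 – 25 April 2027; the standard-time date in Wynesk Coast, 24 September 2026, is outside that window, so Wynesk Coast is on standard time at UTC+10:30.
01:00 UTC + 10h30m = 11:30 local.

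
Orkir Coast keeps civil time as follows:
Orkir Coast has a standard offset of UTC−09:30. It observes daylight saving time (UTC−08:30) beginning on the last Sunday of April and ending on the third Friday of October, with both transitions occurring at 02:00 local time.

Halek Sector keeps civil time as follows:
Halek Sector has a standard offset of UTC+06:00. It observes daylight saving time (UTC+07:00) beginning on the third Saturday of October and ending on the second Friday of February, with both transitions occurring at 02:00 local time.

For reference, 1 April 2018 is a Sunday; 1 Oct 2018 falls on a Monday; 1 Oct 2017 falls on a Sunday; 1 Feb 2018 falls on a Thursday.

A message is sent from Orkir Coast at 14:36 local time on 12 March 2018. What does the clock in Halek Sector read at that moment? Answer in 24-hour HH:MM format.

06:06

1 April 2018 is a Sunday, so Sundays fall on 1, 8, 15, 22, 29; the last is April 29.
1 October 2018 is a Monday, so the first Friday is October 5 and the third is October 19.
12 March 2018 does not fall between 29 April and 19 October, so daylight saving is not in effect and Orkir Coast is at UTC−09:30.
14:36 Orkir Coast + 9h30m = 00:06 UTC (rolling into the next day, 13 March 2018).
1 October 2017 is a Sunday, so the first Saturday is October 7 and the third is October 21.
1 February 2018 is a Thursday, so the first Friday is February 2 and the second is February 9.
At the standard offset (UTC+06:00), 00:06 UTC + 6h = 06:06 Halek Sector standard time.
Daylight saving runs 21 October 2017 – 9 February 2018; the standard-time date in Halek Sector, 13 March 2018, is outside that window, so Halek Sector is on standard time at UTC+06:00.
00:06 UTC + 6h = 06:06 Halek Sector.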